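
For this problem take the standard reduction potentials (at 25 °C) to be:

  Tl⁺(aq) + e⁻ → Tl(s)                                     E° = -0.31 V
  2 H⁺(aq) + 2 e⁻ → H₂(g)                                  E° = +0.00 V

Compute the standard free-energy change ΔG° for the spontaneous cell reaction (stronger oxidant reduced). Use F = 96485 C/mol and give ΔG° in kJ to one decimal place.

-59.8 kJ

H⁺/H₂ (E° = +0.00 V) is the cathode; Tl⁺/Tl (E° = -0.31 V) is the anode, so E°cell = +0.31 V.
Balancing electrons gives n = 2 (lcm of 2 and 1).
ΔG° = −nFE° = −(2)(96485)(+0.31) = -59,821 J = -59.8 kJ.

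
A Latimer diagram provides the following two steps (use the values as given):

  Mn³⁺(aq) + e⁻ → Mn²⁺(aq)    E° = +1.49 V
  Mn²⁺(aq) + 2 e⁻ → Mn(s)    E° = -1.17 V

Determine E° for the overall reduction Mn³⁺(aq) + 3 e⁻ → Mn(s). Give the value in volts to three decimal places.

Standard free energies of sequential steps add: ΔG°₃ = ΔG°₁ + ΔG°₂, so n₃E°₃ = n₁E°₁ + n₂E°₂.
E°₃ = (1×+1.49 + 2×-1.17) / 3 = (-0.850) / 3 = -0.283 V.
E° values themselves are not directly additive — weighting by electron count is essential.

-0.283 V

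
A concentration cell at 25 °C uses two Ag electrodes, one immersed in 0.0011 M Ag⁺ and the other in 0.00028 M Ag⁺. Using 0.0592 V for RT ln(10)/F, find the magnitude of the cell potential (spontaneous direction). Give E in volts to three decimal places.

+0.035 V

For a concentration cell E°cell = 0. The 0.0011 M side is the cathode (reduction is favoured where [Ag⁺] is higher).
With n = 1, E = −(0.0592/1) log([Ag⁺]ₐₙ/[Ag⁺]꜀ₐₜ) = −(0.0592/1) log(0.00028/0.0011) = −(0.0592/1)(-0.594) = +0.035 V.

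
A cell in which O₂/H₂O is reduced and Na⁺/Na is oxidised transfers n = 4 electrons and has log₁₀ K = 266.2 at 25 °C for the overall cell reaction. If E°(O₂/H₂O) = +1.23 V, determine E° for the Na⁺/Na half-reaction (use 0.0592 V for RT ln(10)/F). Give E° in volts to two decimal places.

-2.71 V

E°cell = (0.0592/n)·log K = (0.0592/4)(266.2) = +3.940 V.
Since O₂/H₂O is the cathode and Na⁺/Na the anode, E°cell = E°(O₂/H₂O) − E°(Na⁺/Na).
So E°(Na⁺/Na) = E°(O₂/H₂O) − E°cell = (+1.23) − (+3.940) = -2.71 V.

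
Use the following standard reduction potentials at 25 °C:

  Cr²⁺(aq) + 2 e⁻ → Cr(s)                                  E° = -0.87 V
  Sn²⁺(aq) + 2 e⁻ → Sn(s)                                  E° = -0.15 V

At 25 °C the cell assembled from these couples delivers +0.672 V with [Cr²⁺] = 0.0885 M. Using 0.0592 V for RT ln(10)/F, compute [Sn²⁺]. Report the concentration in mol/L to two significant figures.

0.0021 M

Sn²⁺/Sn is the cathode, Cr²⁺/Cr the anode: E°cell = +0.72 V, n = 2.
Overall reaction: Sn²⁺(aq) + Cr(s) → Sn(s) + Cr²⁺(aq); Q = [Cr²⁺]^1/[Sn²⁺]^1.
From E = E° − (0.0592/n) log Q: log Q = (E° − E)·n/0.0592 = (+0.72 − (+0.672))·2/0.0592 = 1.6216.
So 1·log[Sn²⁺] = 1·log(0.0885) − log Q = -1.0531 − (1.6216) = -2.6747; [Sn²⁺] = 10^(-2.6747) ≈ 0.0021 M.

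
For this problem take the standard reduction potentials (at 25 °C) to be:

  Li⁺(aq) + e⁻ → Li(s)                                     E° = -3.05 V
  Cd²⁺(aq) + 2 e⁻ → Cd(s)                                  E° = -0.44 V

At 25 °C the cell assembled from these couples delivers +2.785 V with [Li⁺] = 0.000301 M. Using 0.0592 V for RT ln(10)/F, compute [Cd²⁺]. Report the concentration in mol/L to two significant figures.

0.074 M

Cd²⁺/Cd is the cathode, Li⁺/Li the anode: E°cell = +2.61 V, n = 2.
Overall reaction: Cd²⁺(aq) + 2 Li(s) → Cd(s) + 2 Li⁺(aq); Q = [Li⁺]^2/[Cd²⁺]^1.
From E = E° − (0.0592/n) log Q: log Q = (E° − E)·n/0.0592 = (+2.61 − (+2.785))·2/0.0592 = -5.9122.
So 1·log[Cd²⁺] = 2·log(0.000301) − log Q = -7.0429 − (-5.9122) = -1.1307; [Cd²⁺] = 10^(-1.1307) ≈ 0.074 M.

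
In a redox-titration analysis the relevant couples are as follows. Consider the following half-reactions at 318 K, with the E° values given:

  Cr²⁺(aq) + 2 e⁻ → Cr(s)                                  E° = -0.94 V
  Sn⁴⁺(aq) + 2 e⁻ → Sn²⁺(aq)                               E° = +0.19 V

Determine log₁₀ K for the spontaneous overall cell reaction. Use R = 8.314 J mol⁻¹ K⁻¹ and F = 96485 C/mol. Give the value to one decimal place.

35.8

Cathode: Sn⁴⁺/Sn²⁺; anode: Cr²⁺/Cr. E°cell = (+0.19) − (-0.94) = +1.13 V, with n = 2.
ΔG° = −nFE° = −RT ln K, so ln K = nFE°/(RT) = (2)(96485)(+1.13) / ((8.314)(318)) = 82.477.
log₁₀ K = 82.477 / ln 10 = 35.8.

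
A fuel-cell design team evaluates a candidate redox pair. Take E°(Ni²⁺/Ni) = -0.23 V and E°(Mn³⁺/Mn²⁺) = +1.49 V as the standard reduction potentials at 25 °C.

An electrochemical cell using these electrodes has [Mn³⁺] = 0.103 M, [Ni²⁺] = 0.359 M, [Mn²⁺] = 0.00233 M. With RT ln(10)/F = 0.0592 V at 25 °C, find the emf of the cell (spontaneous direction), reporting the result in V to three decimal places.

+1.831 V

Mn³⁺/Mn²⁺ is the cathode (higher E°), Ni²⁺/Ni the anode: E°cell = +1.49 − (-0.23) = +1.72 V, n = 2.
Overall: 2 Mn³⁺(aq) + Ni(s) → 2 Mn²⁺(aq) + Ni²⁺(aq)
Q = [Mn²⁺]^2·[Ni²⁺] / ([Mn³⁺]^2); log Q = -3.736.
E = E° − (0.0592/n) log Q = +1.72 − (0.0592/2)(-3.736) = +1.831 V.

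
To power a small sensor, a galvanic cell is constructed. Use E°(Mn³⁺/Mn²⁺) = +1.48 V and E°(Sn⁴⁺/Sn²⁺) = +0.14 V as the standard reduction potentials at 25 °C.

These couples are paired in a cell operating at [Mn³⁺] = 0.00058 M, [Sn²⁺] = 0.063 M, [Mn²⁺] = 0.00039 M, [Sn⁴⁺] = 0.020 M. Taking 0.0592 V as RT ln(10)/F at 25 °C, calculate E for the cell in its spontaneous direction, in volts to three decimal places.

Mn³⁺/Mn²⁺ is the cathode (higher E°), Sn⁴⁺/Sn²⁺ the anode: E°cell = +1.48 − (+0.14) = +1.34 V, n = 2.
Overall: 2 Mn³⁺(aq) + Sn²⁺(aq) → 2 Mn²⁺(aq) + Sn⁴⁺(aq)
Q = [Mn²⁺]^2·[Sn⁴⁺] / ([Mn³⁺]^2·[Sn²⁺]); log Q = -0.843.
E = E° − (0.0592/n) log Q = +1.34 − (0.0592/2)(-0.843) = +1.365 V.

+1.365 V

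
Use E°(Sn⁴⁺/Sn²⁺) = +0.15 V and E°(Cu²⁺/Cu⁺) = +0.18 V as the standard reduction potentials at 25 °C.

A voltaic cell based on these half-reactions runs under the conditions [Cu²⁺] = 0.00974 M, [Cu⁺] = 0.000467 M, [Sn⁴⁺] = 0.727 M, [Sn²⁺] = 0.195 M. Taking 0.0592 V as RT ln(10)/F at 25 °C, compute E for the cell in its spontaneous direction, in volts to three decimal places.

Cu²⁺/Cu⁺ is the cathode (higher E°), Sn⁴⁺/Sn²⁺ the anode: E°cell = +0.18 − (+0.15) = +0.03 V, n = 2.
Overall: 2 Cu²⁺(aq) + Sn²⁺(aq) → 2 Cu⁺(aq) + Sn⁴⁺(aq)
Q = [Cu⁺]^2·[Sn⁴⁺] / ([Cu²⁺]^2·[Sn²⁺]); log Q = -2.067.
E = E° − (0.0592/n) log Q = +0.03 − (0.0592/2)(-2.067) = +0.091 V.

+0.091 V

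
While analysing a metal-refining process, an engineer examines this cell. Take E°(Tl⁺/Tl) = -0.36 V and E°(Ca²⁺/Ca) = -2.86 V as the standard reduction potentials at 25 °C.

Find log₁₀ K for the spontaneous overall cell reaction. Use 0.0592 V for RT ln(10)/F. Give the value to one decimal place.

Cathode: Tl⁺/Tl; anode: Ca²⁺/Ca. E°cell = +2.50 V, n = 2.
log K = nE°cell / 0.0592 = (2)(+2.50) / 0.0592 = 84.5.

84.5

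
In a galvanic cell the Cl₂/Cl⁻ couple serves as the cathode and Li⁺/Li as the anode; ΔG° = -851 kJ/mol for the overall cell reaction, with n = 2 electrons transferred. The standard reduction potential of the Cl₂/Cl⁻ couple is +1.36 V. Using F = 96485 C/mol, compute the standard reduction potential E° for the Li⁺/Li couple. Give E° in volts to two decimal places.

-3.05 V

E°cell = −ΔG°/(nF) = −(-851×10³)/((2)(96485)) = +4.410 V.
Since Cl₂/Cl⁻ is the cathode and Li⁺/Li the anode, E°cell = E°(Cl₂/Cl⁻) − E°(Li⁺/Li).
So E°(Li⁺/Li) = E°(Cl₂/Cl⁻) − E°cell = (+1.36) − (+4.410) = -3.05 V.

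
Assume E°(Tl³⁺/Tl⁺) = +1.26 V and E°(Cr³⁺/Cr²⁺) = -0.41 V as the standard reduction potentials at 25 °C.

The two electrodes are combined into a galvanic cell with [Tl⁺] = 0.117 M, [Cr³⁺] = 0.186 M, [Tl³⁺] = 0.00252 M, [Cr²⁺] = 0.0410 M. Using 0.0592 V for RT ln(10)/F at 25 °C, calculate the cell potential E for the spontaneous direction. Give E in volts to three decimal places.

Tl³⁺/Tl⁺ is the cathode (higher E°), Cr³⁺/Cr²⁺ the anode: E°cell = +1.26 − (-0.41) = +1.67 V, n = 2.
Overall: Tl³⁺(aq) + 2 Cr²⁺(aq) → Tl⁺(aq) + 2 Cr³⁺(aq)
Q = [Tl⁺]·[Cr³⁺]^2 / ([Tl³⁺]·[Cr²⁺]^2); log Q = 2.980.
E = E° − (0.0592/n) log Q = +1.67 − (0.0592/2)(2.980) = +1.582 V.

+1.582 V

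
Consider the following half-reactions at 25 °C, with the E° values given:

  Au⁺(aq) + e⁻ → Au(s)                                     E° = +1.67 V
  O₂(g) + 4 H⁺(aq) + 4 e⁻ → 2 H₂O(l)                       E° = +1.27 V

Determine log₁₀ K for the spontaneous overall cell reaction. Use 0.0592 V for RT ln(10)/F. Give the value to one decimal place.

27.0

Cathode: Au⁺/Au; anode: O₂/H₂O. E°cell = +0.40 V, n = 4.
log K = nE°cell / 0.0592 = (4)(+0.40) / 0.0592 = 27.0.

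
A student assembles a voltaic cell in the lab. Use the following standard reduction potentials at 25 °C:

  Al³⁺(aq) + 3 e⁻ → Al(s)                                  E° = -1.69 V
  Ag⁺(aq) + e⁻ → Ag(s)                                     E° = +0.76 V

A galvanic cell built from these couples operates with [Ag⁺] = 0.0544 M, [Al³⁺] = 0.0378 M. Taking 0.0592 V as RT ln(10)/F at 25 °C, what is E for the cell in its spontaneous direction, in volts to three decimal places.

Ag⁺/Ag is the cathode (higher E°), Al³⁺/Al the anode: E°cell = +0.76 − (-1.69) = +2.45 V, n = 3.
Overall: 3 Ag⁺(aq) + Al(s) → 3 Ag(s) + Al³⁺(aq)
Q = [Al³⁺] / ([Ag⁺]^3); log Q = 2.371.
E = E° − (0.0592/n) log Q = +2.45 − (0.0592/3)(2.371) = +2.403 V.

+2.403 V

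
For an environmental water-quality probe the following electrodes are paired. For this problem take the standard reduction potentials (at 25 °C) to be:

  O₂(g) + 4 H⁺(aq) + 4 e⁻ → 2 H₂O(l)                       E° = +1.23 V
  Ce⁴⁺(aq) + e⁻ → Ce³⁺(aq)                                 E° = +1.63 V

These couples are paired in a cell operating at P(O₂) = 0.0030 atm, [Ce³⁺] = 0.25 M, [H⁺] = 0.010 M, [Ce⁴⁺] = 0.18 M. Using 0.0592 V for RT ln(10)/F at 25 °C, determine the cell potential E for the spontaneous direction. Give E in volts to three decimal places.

Ce⁴⁺/Ce³⁺ is the cathode (higher E°), O₂/H₂O the anode: E°cell = +1.63 − (+1.23) = +0.40 V, n = 4.
Overall: 4 Ce⁴⁺(aq) + 2 H₂O(l) → 4 Ce³⁺(aq) + O₂(g) + 4 H⁺(aq)
Q = [Ce³⁺]^4·P(O₂)·[H⁺]^4 / ([Ce⁴⁺]^4); log Q = -9.952.
E = E° − (0.0592/n) log Q = +0.40 − (0.0592/4)(-9.952) = +0.547 V.

+0.547 V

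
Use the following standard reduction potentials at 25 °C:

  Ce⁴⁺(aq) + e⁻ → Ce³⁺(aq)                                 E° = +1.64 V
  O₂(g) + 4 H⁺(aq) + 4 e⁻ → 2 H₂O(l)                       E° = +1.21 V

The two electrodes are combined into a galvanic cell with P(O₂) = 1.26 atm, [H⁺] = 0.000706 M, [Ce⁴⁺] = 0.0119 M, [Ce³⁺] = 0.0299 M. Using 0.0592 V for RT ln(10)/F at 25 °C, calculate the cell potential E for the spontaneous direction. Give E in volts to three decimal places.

+0.591 V

Ce⁴⁺/Ce³⁺ is the cathode (higher E°), O₂/H₂O the anode: E°cell = +1.64 − (+1.21) = +0.43 V, n = 4.
Overall: 4 Ce⁴⁺(aq) + 2 H₂O(l) → 4 Ce³⁺(aq) + O₂(g) + 4 H⁺(aq)
Q = [Ce³⁺]^4·P(O₂)·[H⁺]^4 / ([Ce⁴⁺]^4); log Q = -10.904.
E = E° − (0.0592/n) log Q = +0.43 − (0.0592/4)(-10.904) = +0.591 V.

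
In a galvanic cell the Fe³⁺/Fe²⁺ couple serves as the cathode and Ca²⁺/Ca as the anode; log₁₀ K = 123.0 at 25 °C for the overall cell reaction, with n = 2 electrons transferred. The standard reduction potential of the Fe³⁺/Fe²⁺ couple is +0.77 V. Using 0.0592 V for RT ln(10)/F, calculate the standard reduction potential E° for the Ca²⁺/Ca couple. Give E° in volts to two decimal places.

E°cell = (0.0592/n)·log K = (0.0592/2)(123.0) = +3.641 V.
Since Fe³⁺/Fe²⁺ is the cathode and Ca²⁺/Ca the anode, E°cell = E°(Fe³⁺/Fe²⁺) − E°(Ca²⁺/Ca).
So E°(Ca²⁺/Ca) = E°(Fe³⁺/Fe²⁺) − E°cell = (+0.77) − (+3.641) = -2.87 V.

-2.87 V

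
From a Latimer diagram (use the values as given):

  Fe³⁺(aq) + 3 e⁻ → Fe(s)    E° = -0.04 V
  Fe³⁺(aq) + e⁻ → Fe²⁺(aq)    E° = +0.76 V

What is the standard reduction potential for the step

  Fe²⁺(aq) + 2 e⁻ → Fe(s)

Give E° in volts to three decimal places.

Sequential free energies add, so n₃E°₃ = n₁E°₁ + n₂E°₂.
With n₃ = 3, and the known step contributing 1×(+0.76) V, the unknown satisfies 2·E° = 3×(-0.04) − 1×(+0.76) = -0.880.
E° = -0.880 / 2 = -0.440 V.

-0.440 V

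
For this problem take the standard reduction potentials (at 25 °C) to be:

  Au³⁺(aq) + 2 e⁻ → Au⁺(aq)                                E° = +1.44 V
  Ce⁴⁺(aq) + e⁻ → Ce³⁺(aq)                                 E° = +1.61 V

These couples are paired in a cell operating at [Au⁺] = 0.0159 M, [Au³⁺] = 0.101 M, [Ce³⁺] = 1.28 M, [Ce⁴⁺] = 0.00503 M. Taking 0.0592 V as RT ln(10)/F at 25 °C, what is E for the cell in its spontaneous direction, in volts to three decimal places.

Ce⁴⁺/Ce³⁺ is the cathode (higher E°), Au³⁺/Au⁺ the anode: E°cell = +1.61 − (+1.44) = +0.17 V, n = 2.
Overall: 2 Ce⁴⁺(aq) + Au⁺(aq) → 2 Ce³⁺(aq) + Au³⁺(aq)
Q = [Ce³⁺]^2·[Au³⁺] / ([Ce⁴⁺]^2·[Au⁺]); log Q = 5.614.
E = E° − (0.0592/n) log Q = +0.17 − (0.0592/2)(5.614) = +0.004 V.

+0.004 V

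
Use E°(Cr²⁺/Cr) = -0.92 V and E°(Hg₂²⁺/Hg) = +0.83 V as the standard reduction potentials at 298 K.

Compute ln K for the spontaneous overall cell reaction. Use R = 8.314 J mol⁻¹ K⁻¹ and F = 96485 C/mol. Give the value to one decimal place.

136.3

Cathode: Hg₂²⁺/Hg; anode: Cr²⁺/Cr. E°cell = (+0.83) − (-0.92) = +1.75 V, with n = 2.
ΔG° = −nFE° = −RT ln K, so ln K = nFE°/(RT) = (2)(96485)(+1.75) / ((8.314)(298)) = 136.302.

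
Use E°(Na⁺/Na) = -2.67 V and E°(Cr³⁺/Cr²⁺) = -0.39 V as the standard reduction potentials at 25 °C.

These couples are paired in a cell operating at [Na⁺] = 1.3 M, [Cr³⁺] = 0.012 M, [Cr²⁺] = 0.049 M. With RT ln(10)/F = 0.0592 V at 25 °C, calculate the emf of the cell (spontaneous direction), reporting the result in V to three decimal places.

+2.237 V

Cr³⁺/Cr²⁺ is the cathode (higher E°), Na⁺/Na the anode: E°cell = -0.39 − (-2.67) = +2.28 V, n = 1.
Overall: Cr³⁺(aq) + Na(s) → Cr²⁺(aq) + Na⁺(aq)
Q = [Cr²⁺]·[Na⁺] / ([Cr³⁺]); log Q = 0.725.
E = E° − (0.0592/n) log Q = +2.28 − (0.0592/1)(0.725) = +2.237 V.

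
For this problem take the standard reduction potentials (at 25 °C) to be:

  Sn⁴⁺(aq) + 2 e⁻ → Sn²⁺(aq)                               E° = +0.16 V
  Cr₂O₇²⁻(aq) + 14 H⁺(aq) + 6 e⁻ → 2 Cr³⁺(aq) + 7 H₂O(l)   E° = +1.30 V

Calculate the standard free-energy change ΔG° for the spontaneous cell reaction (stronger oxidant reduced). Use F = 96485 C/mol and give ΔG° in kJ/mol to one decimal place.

Cr₂O₇²⁻/Cr³⁺ (E° = +1.30 V) is the cathode; Sn⁴⁺/Sn²⁺ (E° = +0.16 V) is the anode, so E°cell = +1.14 V.
Balancing electrons gives n = 6 (lcm of 6 and 2).
ΔG° = −nFE° = −(6)(96485)(+1.14) = -659,957 J = -660.0 kJ/mol.

-660.0 kJ/mol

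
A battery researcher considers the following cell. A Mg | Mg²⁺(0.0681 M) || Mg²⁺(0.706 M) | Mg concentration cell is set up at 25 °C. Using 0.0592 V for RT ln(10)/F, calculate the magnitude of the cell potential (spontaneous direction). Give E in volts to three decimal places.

+0.030 V

For a concentration cell E°cell = 0. The 0.706 M side is the cathode (reduction is favoured where [Mg²⁺] is higher).
With n = 2, E = −(0.0592/2) log([Mg²⁺]ₐₙ/[Mg²⁺]꜀ₐₜ) = −(0.0592/2) log(0.0681/0.706) = −(0.0592/2)(-1.016) = +0.030 V.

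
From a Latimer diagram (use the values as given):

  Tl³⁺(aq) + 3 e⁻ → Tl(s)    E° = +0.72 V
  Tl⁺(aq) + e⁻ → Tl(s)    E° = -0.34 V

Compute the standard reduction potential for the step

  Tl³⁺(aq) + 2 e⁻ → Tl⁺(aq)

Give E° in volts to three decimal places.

Sequential free energies add, so n₃E°₃ = n₁E°₁ + n₂E°₂.
With n₃ = 3, and the known step contributing 1×(-0.34) V, the unknown satisfies 2·E° = 3×(+0.72) − 1×(-0.34) = +2.500.
E° = +2.500 / 2 = +1.250 V.

+1.250 V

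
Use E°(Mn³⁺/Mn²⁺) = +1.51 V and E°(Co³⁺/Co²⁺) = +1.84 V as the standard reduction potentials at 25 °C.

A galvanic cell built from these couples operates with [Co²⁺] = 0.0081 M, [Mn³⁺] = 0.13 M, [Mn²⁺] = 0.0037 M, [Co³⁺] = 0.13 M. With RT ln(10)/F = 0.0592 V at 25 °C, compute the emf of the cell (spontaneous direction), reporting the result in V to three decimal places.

Co³⁺/Co²⁺ is the cathode (higher E°), Mn³⁺/Mn²⁺ the anode: E°cell = +1.84 − (+1.51) = +0.33 V, n = 1.
Overall: Co³⁺(aq) + Mn²⁺(aq) → Co²⁺(aq) + Mn³⁺(aq)
Q = [Co²⁺]·[Mn³⁺] / ([Co³⁺]·[Mn²⁺]); log Q = 0.340.
E = E° − (0.0592/n) log Q = +0.33 − (0.0592/1)(0.340) = +0.310 V.

+0.310 V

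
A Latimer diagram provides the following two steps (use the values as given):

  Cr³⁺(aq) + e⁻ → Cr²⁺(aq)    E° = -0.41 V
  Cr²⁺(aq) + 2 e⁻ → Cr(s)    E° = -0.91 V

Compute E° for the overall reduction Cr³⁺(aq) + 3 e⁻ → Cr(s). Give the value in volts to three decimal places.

Standard free energies of sequential steps add: ΔG°₃ = ΔG°₁ + ΔG°₂, so n₃E°₃ = n₁E°₁ + n₂E°₂.
E°₃ = (1×-0.41 + 2×-0.91) / 3 = (-2.230) / 3 = -0.743 V.
E° values themselves are not directly additive — weighting by electron count is essential.

-0.743 V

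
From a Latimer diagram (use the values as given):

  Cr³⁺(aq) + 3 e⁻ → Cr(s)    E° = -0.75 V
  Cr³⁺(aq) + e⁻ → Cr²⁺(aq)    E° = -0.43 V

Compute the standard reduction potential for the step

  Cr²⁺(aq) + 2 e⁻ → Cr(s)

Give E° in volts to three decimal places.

Sequential free energies add, so n₃E°₃ = n₁E°₁ + n₂E°₂.
With n₃ = 3, and the known step contributing 1×(-0.43) V, the unknown satisfies 2·E° = 3×(-0.75) − 1×(-0.43) = -1.820.
E° = -1.820 / 2 = -0.910 V.

-0.910 V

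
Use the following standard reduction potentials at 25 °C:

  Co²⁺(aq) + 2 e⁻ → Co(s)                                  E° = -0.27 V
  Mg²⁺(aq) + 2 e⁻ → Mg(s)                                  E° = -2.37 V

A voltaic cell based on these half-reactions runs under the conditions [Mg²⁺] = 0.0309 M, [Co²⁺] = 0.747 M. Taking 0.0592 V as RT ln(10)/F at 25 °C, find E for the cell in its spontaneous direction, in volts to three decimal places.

+2.141 V

Co²⁺/Co is the cathode (higher E°), Mg²⁺/Mg the anode: E°cell = -0.27 − (-2.37) = +2.10 V, n = 2.
Overall: Co²⁺(aq) + Mg(s) → Co(s) + Mg²⁺(aq)
Q = [Mg²⁺] / ([Co²⁺]); log Q = -1.383.
E = E° − (0.0592/n) log Q = +2.10 − (0.0592/2)(-1.383) = +2.141 V.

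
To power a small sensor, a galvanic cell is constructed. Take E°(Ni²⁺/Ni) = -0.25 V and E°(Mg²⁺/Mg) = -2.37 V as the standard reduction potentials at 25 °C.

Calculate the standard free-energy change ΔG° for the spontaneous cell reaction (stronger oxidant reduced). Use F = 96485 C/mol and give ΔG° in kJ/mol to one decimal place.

Ni²⁺/Ni (E° = -0.25 V) is the cathode; Mg²⁺/Mg (E° = -2.37 V) is the anode, so E°cell = +2.12 V.
Balancing electrons gives n = 2 (lcm of 2 and 2).
ΔG° = −nFE° = −(2)(96485)(+2.12) = -409,096 J = -409.1 kJ/mol.

-409.1 kJ/mol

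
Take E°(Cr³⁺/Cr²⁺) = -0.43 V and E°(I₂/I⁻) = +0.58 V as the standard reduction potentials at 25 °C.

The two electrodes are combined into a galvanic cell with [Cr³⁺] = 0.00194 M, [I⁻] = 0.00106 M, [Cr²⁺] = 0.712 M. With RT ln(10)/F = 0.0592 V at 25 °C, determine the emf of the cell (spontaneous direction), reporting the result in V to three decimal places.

I₂/I⁻ is the cathode (higher E°), Cr³⁺/Cr²⁺ the anode: E°cell = +0.58 − (-0.43) = +1.01 V, n = 2.
Overall: I₂(s) + 2 Cr²⁺(aq) → 2 I⁻(aq) + 2 Cr³⁺(aq)
Q = [I⁻]^2·[Cr³⁺]^2 / ([Cr²⁺]^2); log Q = -11.079.
E = E° − (0.0592/n) log Q = +1.01 − (0.0592/2)(-11.079) = +1.338 V.

+1.338 V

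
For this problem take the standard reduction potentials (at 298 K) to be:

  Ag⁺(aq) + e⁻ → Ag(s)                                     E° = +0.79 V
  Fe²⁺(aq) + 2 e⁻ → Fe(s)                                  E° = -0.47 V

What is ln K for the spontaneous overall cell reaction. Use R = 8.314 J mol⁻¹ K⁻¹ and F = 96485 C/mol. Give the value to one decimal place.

Cathode: Ag⁺/Ag; anode: Fe²⁺/Fe. E°cell = (+0.79) − (-0.47) = +1.26 V, with n = 2.
ΔG° = −nFE° = −RT ln K, so ln K = nFE°/(RT) = (2)(96485)(+1.26) / ((8.314)(298)) = 98.137.

98.1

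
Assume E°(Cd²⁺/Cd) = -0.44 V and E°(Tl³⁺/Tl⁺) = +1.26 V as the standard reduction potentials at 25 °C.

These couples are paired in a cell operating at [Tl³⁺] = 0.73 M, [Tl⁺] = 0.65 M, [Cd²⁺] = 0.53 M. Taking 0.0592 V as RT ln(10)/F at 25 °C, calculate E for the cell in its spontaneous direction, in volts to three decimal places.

+1.710 V

Tl³⁺/Tl⁺ is the cathode (higher E°), Cd²⁺/Cd the anode: E°cell = +1.26 − (-0.44) = +1.70 V, n = 2.
Overall: Tl³⁺(aq) + Cd(s) → Tl⁺(aq) + Cd²⁺(aq)
Q = [Tl⁺]·[Cd²⁺] / ([Tl³⁺]); log Q = -0.326.
E = E° − (0.0592/n) log Q = +1.70 − (0.0592/2)(-0.326) = +1.710 V.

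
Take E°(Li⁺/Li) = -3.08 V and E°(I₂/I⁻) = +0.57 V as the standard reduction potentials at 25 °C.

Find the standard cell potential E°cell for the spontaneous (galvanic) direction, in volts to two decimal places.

+3.65 V

The I₂/I⁻ couple has the higher reduction potential, so it is the cathode; Li⁺/Li is oxidised at the anode.
E°cell = E°(cathode) − E°(anode) = (+0.57) − (-3.08) = +3.65 V.
Since E°cell > 0, the reaction is spontaneous under standard conditions.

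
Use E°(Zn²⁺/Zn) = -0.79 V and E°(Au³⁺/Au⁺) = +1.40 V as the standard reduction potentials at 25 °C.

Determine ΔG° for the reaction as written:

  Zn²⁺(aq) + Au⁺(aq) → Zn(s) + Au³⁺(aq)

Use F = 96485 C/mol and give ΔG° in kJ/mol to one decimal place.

+422.6 kJ/mol

As written, Zn²⁺/Zn is reduced (cathode) and Au³⁺/Au⁺ is oxidised (anode), so E°cell = (-0.79) − (+1.40) = -2.19 V.
Balancing electrons gives n = 2.
ΔG° = −nFE° = −(2)(96485)(-2.19) = 422,604 J = +422.6 kJ/mol.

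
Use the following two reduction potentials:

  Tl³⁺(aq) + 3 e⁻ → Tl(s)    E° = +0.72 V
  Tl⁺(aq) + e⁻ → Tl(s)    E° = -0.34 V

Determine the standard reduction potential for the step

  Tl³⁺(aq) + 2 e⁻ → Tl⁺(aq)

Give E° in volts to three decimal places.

Sequential free energies add, so n₃E°₃ = n₁E°₁ + n₂E°₂.
With n₃ = 3, and the known step contributing 1×(-0.34) V, the unknown satisfies 2·E° = 3×(+0.72) − 1×(-0.34) = +2.500.
E° = +2.500 / 2 = +1.250 V.

+1.250 V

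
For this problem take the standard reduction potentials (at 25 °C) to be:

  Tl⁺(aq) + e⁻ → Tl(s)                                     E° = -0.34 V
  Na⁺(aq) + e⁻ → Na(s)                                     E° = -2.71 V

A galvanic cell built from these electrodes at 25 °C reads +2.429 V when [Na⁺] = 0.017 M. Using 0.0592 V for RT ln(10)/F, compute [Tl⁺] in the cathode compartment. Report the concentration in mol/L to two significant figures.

0.17 M

Tl⁺/Tl is the cathode, Na⁺/Na the anode: E°cell = +2.37 V, n = 1.
Overall reaction: Tl⁺(aq) + Na(s) → Tl(s) + Na⁺(aq); Q = [Na⁺]^1/[Tl⁺]^1.
From E = E° − (0.0592/n) log Q: log Q = (E° − E)·n/0.0592 = (+2.37 − (+2.429))·1/0.0592 = -0.9966.
So 1·log[Tl⁺] = 1·log(0.017) − log Q = -1.7696 − (-0.9966) = -0.7730; [Tl⁺] = 10^(-0.7730) ≈ 0.17 M.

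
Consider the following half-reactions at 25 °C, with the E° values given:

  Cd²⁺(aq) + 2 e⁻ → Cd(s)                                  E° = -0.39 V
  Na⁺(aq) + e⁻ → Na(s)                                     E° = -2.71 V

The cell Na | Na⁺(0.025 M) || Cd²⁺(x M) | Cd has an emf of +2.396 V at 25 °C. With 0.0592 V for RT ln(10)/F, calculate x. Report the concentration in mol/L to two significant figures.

0.23 M

Cd²⁺/Cd is the cathode, Na⁺/Na the anode: E°cell = +2.32 V, n = 2.
Overall reaction: Cd²⁺(aq) + 2 Na(s) → Cd(s) + 2 Na⁺(aq); Q = [Na⁺]^2/[Cd²⁺]^1.
From E = E° − (0.0592/n) log Q: log Q = (E° − E)·n/0.0592 = (+2.32 − (+2.396))·2/0.0592 = -2.5676.
So 1·log[Cd²⁺] = 2·log(0.025) − log Q = -3.2041 − (-2.5676) = -0.6365; [Cd²⁺] = 10^(-0.6365) ≈ 0.23 M.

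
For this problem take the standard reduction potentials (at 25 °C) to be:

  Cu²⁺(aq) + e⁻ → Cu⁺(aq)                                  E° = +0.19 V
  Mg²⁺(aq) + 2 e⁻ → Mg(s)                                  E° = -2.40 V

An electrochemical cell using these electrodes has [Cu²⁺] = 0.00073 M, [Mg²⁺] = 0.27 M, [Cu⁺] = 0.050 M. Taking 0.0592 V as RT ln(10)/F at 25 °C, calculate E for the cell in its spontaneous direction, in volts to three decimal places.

+2.498 V

Cu²⁺/Cu⁺ is the cathode (higher E°), Mg²⁺/Mg the anode: E°cell = +0.19 − (-2.40) = +2.59 V, n = 2.
Overall: 2 Cu²⁺(aq) + Mg(s) → 2 Cu⁺(aq) + Mg²⁺(aq)
Q = [Cu⁺]^2·[Mg²⁺] / ([Cu²⁺]^2); log Q = 3.103.
E = E° − (0.0592/n) log Q = +2.59 − (0.0592/2)(3.103) = +2.498 V.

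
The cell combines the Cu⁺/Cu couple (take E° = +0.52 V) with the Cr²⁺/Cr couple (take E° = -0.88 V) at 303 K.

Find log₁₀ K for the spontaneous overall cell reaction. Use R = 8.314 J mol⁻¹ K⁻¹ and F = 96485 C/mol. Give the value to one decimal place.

Cathode: Cu⁺/Cu; anode: Cr²⁺/Cr. E°cell = (+0.52) − (-0.88) = +1.40 V, with n = 2.
ΔG° = −nFE° = −RT ln K, so ln K = nFE°/(RT) = (2)(96485)(+1.40) / ((8.314)(303)) = 107.242.
log₁₀ K = 107.242 / ln 10 = 46.6.

46.6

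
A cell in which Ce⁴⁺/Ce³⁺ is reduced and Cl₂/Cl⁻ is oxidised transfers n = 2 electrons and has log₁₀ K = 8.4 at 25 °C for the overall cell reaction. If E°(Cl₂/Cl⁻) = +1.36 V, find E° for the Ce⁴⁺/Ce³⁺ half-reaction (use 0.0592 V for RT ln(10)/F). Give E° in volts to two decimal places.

+1.61 V

E°cell = (0.0592/n)·log K = (0.0592/2)(8.4) = +0.249 V.
Since Ce⁴⁺/Ce³⁺ is the cathode and Cl₂/Cl⁻ the anode, E°cell = E°(Ce⁴⁺/Ce³⁺) − E°(Cl₂/Cl⁻).
So E°(Ce⁴⁺/Ce³⁺) = E°cell + E°(Cl₂/Cl⁻) = +0.249 + (+1.36) = +1.61 V.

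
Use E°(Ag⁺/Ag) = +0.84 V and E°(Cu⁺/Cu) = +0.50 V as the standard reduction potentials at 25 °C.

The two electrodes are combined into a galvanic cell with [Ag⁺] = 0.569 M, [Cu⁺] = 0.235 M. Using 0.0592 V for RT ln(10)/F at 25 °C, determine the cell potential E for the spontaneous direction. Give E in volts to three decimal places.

+0.363 V

Ag⁺/Ag is the cathode (higher E°), Cu⁺/Cu the anode: E°cell = +0.84 − (+0.50) = +0.34 V, n = 1.
Overall: Ag⁺(aq) + Cu(s) → Ag(s) + Cu⁺(aq)
Q = [Cu⁺] / ([Ag⁺]); log Q = -0.384.
E = E° − (0.0592/n) log Q = +0.34 − (0.0592/1)(-0.384) = +0.363 V.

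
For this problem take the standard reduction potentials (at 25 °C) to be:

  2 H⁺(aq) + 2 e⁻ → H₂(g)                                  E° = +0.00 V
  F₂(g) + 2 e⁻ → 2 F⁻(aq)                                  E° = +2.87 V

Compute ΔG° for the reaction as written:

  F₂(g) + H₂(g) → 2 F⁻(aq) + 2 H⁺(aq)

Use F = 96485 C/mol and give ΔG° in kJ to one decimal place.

As written, F₂/F⁻ is reduced (cathode) and H⁺/H₂ is oxidised (anode), so E°cell = (+2.87) − (+0.00) = +2.87 V.
Balancing electrons gives n = 2.
ΔG° = −nFE° = −(2)(96485)(+2.87) = -553,824 J = -553.8 kJ.

-553.8 kJ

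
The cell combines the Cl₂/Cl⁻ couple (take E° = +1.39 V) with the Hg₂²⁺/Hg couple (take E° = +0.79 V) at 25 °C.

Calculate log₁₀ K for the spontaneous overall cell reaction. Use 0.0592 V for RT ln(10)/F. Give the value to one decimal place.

20.3

Cathode: Cl₂/Cl⁻; anode: Hg₂²⁺/Hg. E°cell = +0.60 V, n = 2.
log K = nE°cell / 0.0592 = (2)(+0.60) / 0.0592 = 20.3.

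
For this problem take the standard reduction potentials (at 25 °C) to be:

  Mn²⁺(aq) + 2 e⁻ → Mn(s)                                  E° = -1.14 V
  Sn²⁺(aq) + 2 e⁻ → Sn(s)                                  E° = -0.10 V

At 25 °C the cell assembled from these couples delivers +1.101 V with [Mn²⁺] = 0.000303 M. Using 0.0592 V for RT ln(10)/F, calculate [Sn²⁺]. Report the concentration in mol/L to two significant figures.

Sn²⁺/Sn is the cathode, Mn²⁺/Mn the anode: E°cell = +1.04 V, n = 2.
Overall reaction: Sn²⁺(aq) + Mn(s) → Sn(s) + Mn²⁺(aq); Q = [Mn²⁺]^1/[Sn²⁺]^1.
From E = E° − (0.0592/n) log Q: log Q = (E° − E)·n/0.0592 = (+1.04 − (+1.101))·2/0.0592 = -2.0608.
So 1·log[Sn²⁺] = 1·log(0.000303) − log Q = -3.5186 − (-2.0608) = -1.4578; [Sn²⁺] = 10^(-1.4578) ≈ 0.035 M.

0.035 M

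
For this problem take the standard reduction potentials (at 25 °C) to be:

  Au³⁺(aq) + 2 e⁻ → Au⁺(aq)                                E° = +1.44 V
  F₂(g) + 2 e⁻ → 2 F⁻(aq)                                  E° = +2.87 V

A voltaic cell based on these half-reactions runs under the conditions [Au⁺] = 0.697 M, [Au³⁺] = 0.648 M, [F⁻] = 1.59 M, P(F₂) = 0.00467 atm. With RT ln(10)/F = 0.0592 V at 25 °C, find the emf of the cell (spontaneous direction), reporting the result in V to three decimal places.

+1.350 V

F₂/F⁻ is the cathode (higher E°), Au³⁺/Au⁺ the anode: E°cell = +2.87 − (+1.44) = +1.43 V, n = 2.
Overall: F₂(g) + Au⁺(aq) → 2 F⁻(aq) + Au³⁺(aq)
Q = [F⁻]^2·[Au³⁺] / (P(F₂)·[Au⁺]); log Q = 2.702.
E = E° − (0.0592/n) log Q = +1.43 − (0.0592/2)(2.702) = +1.350 V.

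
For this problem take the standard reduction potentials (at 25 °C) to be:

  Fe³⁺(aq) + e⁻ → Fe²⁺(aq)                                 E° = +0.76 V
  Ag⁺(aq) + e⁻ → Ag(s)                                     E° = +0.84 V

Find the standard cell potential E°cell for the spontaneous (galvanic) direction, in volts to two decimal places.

The Ag⁺/Ag couple has the higher reduction potential, so it is the cathode; Fe³⁺/Fe²⁺ is oxidised at the anode.
E°cell = E°(cathode) − E°(anode) = (+0.84) − (+0.76) = +0.08 V.

+0.08 V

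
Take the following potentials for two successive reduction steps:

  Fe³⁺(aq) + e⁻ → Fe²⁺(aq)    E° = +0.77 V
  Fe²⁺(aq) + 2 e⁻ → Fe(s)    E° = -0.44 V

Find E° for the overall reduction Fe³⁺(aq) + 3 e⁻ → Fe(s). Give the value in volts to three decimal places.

Standard free energies of sequential steps add: ΔG°₃ = ΔG°₁ + ΔG°₂, so n₃E°₃ = n₁E°₁ + n₂E°₂.
E°₃ = (1×+0.77 + 2×-0.44) / 3 = (-0.110) / 3 = -0.037 V.

-0.037 V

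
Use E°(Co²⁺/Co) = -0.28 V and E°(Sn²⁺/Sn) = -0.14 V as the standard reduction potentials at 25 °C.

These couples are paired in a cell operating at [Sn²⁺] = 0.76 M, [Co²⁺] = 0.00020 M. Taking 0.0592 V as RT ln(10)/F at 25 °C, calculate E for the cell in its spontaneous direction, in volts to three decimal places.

+0.246 V

Sn²⁺/Sn is the cathode (higher E°), Co²⁺/Co the anode: E°cell = -0.14 − (-0.28) = +0.14 V, n = 2.
Overall: Sn²⁺(aq) + Co(s) → Sn(s) + Co²⁺(aq)
Q = [Co²⁺] / ([Sn²⁺]); log Q = -3.580.
E = E° − (0.0592/n) log Q = +0.14 − (0.0592/2)(-3.580) = +0.246 V.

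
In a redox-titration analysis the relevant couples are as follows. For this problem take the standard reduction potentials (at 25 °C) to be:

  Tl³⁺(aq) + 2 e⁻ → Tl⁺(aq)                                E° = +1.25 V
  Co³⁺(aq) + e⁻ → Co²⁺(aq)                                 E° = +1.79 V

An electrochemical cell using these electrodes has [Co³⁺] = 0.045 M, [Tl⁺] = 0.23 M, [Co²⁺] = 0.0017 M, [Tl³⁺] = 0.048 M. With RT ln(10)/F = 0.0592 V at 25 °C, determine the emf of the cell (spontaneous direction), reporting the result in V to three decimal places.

Co³⁺/Co²⁺ is the cathode (higher E°), Tl³⁺/Tl⁺ the anode: E°cell = +1.79 − (+1.25) = +0.54 V, n = 2.
Overall: 2 Co³⁺(aq) + Tl⁺(aq) → 2 Co²⁺(aq) + Tl³⁺(aq)
Q = [Co²⁺]^2·[Tl³⁺] / ([Co³⁺]^2·[Tl⁺]); log Q = -3.526.
E = E° − (0.0592/n) log Q = +0.54 − (0.0592/2)(-3.526) = +0.644 V.

+0.644 V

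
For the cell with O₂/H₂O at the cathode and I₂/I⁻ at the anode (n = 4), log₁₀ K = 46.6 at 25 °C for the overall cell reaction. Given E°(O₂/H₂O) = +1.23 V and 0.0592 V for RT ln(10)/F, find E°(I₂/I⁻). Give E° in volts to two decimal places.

E°cell = (0.0592/n)·log K = (0.0592/4)(46.6) = +0.690 V.
Since O₂/H₂O is the cathode and I₂/I⁻ the anode, E°cell = E°(O₂/H₂O) − E°(I₂/I⁻).
So E°(I₂/I⁻) = E°(O₂/H₂O) − E°cell = (+1.23) − (+0.690) = +0.54 V.

+0.54 V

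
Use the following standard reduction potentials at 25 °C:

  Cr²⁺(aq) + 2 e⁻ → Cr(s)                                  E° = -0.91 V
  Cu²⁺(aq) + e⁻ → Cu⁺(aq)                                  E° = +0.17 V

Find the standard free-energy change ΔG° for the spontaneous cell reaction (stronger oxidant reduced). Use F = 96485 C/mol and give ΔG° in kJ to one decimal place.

-208.4 kJ

Cu²⁺/Cu⁺ (E° = +0.17 V) is the cathode; Cr²⁺/Cr (E° = -0.91 V) is the anode, so E°cell = +1.08 V.
Balancing electrons gives n = 2 (lcm of 1 and 2).
ΔG° = −nFE° = −(2)(96485)(+1.08) = -208,408 J = -208.4 kJ.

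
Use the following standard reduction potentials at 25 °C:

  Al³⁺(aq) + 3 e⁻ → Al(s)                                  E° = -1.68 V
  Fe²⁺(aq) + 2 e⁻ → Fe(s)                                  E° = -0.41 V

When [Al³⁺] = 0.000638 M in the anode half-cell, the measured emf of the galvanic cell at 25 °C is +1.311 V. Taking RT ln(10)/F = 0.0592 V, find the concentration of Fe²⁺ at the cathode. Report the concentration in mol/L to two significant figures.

0.18 M

Fe²⁺/Fe is the cathode, Al³⁺/Al the anode: E°cell = +1.27 V, n = 6.
Overall reaction: 3 Fe²⁺(aq) + 2 Al(s) → 3 Fe(s) + 2 Al³⁺(aq); Q = [Al³⁺]^2/[Fe²⁺]^3.
From E = E° − (0.0592/n) log Q: log Q = (E° − E)·n/0.0592 = (+1.27 − (+1.311))·6/0.0592 = -4.1554.
So 3·log[Fe²⁺] = 2·log(0.000638) − log Q = -6.3904 − (-4.1554) = -2.2350; log[Fe²⁺] = -2.2350 / 3 = -0.7450; [Fe²⁺] = 10^(-0.7450) ≈ 0.18 M.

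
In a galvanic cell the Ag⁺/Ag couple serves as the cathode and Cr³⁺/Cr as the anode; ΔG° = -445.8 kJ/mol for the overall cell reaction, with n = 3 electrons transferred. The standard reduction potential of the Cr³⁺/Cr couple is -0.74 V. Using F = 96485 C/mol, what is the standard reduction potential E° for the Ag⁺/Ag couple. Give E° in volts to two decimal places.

E°cell = −ΔG°/(nF) = −(-445.8×10³)/((3)(96485)) = +1.540 V.
Since Ag⁺/Ag is the cathode and Cr³⁺/Cr the anode, E°cell = E°(Ag⁺/Ag) − E°(Cr³⁺/Cr).
So E°(Ag⁺/Ag) = E°cell + E°(Cr³⁺/Cr) = +1.540 + (-0.74) = +0.80 V.

+0.80 V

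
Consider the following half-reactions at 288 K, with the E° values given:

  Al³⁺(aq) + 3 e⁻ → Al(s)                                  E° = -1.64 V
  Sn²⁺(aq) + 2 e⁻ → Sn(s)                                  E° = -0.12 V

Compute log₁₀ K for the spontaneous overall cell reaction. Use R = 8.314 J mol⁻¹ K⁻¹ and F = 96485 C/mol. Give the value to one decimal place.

Cathode: Sn²⁺/Sn; anode: Al³⁺/Al. E°cell = (-0.12) − (-1.64) = +1.52 V, with n = 6.
ΔG° = −nFE° = −RT ln K, so ln K = nFE°/(RT) = (6)(96485)(+1.52) / ((8.314)(288)) = 367.496.
log₁₀ K = 367.496 / ln 10 = 159.6.

159.6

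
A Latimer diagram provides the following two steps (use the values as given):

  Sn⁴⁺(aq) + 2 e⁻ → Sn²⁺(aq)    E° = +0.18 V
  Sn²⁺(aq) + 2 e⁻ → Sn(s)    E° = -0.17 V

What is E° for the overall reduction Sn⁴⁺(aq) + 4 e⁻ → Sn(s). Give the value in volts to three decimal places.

+0.005 V

Since ΔG° = −nFE° is additive over sequential reductions, n₃E°₃ = n₁E°₁ + n₂E°₂.
E°₃ = (2×+0.18 + 2×-0.17) / 4 = (+0.020) / 4 = +0.005 V.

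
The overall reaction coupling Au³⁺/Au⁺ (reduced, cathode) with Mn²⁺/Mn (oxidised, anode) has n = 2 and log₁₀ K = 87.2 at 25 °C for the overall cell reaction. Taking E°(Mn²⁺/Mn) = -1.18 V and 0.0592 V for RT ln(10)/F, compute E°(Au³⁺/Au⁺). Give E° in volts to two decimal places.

+1.40 V

E°cell = (0.0592/n)·log K = (0.0592/2)(87.2) = +2.581 V.
Since Au³⁺/Au⁺ is the cathode and Mn²⁺/Mn the anode, E°cell = E°(Au³⁺/Au⁺) − E°(Mn²⁺/Mn).
So E°(Au³⁺/Au⁺) = E°cell + E°(Mn²⁺/Mn) = +2.581 + (-1.18) = +1.40 V.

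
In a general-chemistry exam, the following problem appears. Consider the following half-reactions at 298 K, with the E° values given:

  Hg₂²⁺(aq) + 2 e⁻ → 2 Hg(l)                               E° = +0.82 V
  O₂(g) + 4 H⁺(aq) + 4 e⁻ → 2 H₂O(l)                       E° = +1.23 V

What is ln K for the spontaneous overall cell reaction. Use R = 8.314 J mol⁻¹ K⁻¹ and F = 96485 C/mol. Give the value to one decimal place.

Cathode: O₂/H₂O; anode: Hg₂²⁺/Hg. E°cell = (+1.23) − (+0.82) = +0.41 V, with n = 4.
ΔG° = −nFE° = −RT ln K, so ln K = nFE°/(RT) = (4)(96485)(+0.41) / ((8.314)(298)) = 63.867.

63.9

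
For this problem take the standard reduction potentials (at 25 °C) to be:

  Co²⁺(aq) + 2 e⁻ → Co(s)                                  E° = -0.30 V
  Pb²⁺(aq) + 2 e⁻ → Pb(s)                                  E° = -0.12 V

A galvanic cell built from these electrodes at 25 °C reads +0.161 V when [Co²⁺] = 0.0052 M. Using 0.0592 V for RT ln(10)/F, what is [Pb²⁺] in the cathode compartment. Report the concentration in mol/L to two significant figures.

Pb²⁺/Pb is the cathode, Co²⁺/Co the anode: E°cell = +0.18 V, n = 2.
Overall reaction: Pb²⁺(aq) + Co(s) → Pb(s) + Co²⁺(aq); Q = [Co²⁺]^1/[Pb²⁺]^1.
From E = E° − (0.0592/n) log Q: log Q = (E° − E)·n/0.0592 = (+0.18 − (+0.161))·2/0.0592 = 0.6419.
So 1·log[Pb²⁺] = 1·log(0.0052) − log Q = -2.2840 − (0.6419) = -2.9259; [Pb²⁺] = 10^(-2.9259) ≈ 0.0012 M.

0.0012 M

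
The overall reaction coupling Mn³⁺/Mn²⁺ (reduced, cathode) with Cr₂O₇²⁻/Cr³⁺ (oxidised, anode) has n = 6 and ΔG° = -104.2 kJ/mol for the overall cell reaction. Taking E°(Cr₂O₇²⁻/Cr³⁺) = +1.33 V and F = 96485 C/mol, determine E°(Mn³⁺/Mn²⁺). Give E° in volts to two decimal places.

+1.51 V

E°cell = −ΔG°/(nF) = −(-104.2×10³)/((6)(96485)) = +0.180 V.
Since Mn³⁺/Mn²⁺ is the cathode and Cr₂O₇²⁻/Cr³⁺ the anode, E°cell = E°(Mn³⁺/Mn²⁺) − E°(Cr₂O₇²⁻/Cr³⁺).
So E°(Mn³⁺/Mn²⁺) = E°cell + E°(Cr₂O₇²⁻/Cr³⁺) = +0.180 + (+1.33) = +1.51 V.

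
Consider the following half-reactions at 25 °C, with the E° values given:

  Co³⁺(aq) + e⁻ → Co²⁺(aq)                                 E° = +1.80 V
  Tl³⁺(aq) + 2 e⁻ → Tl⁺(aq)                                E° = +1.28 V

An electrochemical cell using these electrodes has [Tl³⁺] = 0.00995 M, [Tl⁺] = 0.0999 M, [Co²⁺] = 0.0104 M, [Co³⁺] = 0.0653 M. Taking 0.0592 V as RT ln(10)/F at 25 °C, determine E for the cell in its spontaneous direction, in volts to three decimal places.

+0.597 V

Co³⁺/Co²⁺ is the cathode (higher E°), Tl³⁺/Tl⁺ the anode: E°cell = +1.80 − (+1.28) = +0.52 V, n = 2.
Overall: 2 Co³⁺(aq) + Tl⁺(aq) → 2 Co²⁺(aq) + Tl³⁺(aq)
Q = [Co²⁺]^2·[Tl³⁺] / ([Co³⁺]^2·[Tl⁺]); log Q = -2.598.
E = E° − (0.0592/n) log Q = +0.52 − (0.0592/2)(-2.598) = +0.597 V.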